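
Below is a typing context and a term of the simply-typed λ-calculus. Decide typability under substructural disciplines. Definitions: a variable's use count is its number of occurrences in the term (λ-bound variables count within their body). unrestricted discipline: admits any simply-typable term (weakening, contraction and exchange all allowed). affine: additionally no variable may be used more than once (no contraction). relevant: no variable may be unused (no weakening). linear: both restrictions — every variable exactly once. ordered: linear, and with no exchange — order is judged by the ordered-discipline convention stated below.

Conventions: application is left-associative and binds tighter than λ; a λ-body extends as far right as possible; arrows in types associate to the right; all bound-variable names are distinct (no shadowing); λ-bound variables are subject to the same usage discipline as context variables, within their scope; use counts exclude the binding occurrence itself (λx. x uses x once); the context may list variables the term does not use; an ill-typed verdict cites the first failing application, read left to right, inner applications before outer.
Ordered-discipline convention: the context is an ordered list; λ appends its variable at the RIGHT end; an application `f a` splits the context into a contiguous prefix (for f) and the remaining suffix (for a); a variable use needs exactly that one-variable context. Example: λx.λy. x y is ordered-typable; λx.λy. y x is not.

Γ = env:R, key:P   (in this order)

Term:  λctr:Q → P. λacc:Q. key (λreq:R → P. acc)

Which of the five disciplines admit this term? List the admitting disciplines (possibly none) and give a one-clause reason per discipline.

admitted in: none
usage: env ×0; key ×1; ctr (bound) ×0; acc (bound) ×1; req (bound) ×0
order of uses: key, acc
typing: ill-typed: can't apply a value of type P
ordered ✗ (a type mismatch blocks all five)
linear ✗ (the type mismatch rejects it)
affine ✗ (not simply typable)
relevant ✗ (fails simple typing)
unrestricted ✗ (a type mismatch blocks all five)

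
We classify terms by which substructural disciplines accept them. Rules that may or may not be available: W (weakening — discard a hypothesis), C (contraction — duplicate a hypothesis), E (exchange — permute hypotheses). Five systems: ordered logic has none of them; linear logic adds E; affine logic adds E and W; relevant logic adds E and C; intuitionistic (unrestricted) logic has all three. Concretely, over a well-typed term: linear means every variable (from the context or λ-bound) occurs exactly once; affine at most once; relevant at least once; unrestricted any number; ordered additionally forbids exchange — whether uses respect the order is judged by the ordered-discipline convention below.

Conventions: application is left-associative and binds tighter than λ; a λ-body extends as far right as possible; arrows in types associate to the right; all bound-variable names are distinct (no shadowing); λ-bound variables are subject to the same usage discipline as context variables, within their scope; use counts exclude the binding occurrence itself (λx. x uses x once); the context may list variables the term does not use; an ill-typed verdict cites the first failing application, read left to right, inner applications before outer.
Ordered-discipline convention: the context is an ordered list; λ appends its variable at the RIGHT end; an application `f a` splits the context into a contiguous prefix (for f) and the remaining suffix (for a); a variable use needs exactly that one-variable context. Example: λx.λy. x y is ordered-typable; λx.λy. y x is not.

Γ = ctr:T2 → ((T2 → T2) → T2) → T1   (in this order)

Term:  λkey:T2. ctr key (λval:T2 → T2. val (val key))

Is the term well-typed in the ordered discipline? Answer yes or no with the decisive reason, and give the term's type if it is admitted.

no — needs contraction — key ×2, val ×2
variable uses: ctr: 1, key (λ-bound): 2, val (λ-bound): 2
order of uses: ctr, key, val, val, key
typing: well-typed at T2 → T1
across the five disciplines: ordered ✗; linear ✗; affine ✗; relevant ✓; unrestricted ✓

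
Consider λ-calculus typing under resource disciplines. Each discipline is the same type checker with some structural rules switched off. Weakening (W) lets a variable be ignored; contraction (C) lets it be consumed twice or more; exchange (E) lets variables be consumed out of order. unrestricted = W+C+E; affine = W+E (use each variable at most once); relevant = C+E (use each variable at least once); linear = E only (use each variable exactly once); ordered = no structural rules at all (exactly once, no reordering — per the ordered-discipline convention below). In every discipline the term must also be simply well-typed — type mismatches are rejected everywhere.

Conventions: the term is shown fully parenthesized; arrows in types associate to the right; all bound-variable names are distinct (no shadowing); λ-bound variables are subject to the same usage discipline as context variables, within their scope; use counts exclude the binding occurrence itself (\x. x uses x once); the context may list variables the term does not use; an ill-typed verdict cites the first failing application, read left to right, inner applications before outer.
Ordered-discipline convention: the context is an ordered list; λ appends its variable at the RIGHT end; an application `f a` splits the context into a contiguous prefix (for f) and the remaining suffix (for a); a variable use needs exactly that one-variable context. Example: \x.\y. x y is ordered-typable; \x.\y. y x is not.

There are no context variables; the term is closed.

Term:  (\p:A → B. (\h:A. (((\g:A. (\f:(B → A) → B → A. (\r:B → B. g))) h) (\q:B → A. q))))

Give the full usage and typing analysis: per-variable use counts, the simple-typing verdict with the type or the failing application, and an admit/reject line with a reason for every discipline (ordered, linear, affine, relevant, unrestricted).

counts: p (λ-bound): 0×, h (λ-bound): 1×, g (λ-bound): 1×, f (λ-bound): 0×, r (λ-bound): 0×, q (λ-bound): 1×
uses in reading order: g, h, q
typing: the term checks, with type (A → B) → A → (B → B) → A
ordered: ✗, p, f, r left unused
linear: ✗, p, f, r left unused
affine: ✓, none of p, h, g, f, r, q used more than once
relevant: ✗, p, f, r left unused
unrestricted: ✓, simply typable at (A → B) → A → (B → B) → A; W, C, E all held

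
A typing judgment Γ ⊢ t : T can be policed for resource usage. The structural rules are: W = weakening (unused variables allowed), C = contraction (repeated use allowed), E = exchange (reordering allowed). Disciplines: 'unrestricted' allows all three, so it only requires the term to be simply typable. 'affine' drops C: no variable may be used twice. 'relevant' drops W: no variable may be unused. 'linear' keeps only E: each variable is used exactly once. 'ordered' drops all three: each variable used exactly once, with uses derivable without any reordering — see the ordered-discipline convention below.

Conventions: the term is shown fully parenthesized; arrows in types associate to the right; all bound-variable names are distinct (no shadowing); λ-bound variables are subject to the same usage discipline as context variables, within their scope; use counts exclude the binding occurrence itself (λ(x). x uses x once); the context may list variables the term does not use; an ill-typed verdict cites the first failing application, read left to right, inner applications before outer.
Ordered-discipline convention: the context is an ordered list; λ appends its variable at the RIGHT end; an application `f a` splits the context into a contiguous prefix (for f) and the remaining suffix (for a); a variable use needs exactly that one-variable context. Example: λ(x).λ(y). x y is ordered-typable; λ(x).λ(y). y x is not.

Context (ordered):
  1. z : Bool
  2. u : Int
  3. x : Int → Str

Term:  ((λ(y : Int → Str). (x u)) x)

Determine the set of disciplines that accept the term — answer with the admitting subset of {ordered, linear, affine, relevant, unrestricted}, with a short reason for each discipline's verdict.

admitted in: unrestricted
use counts: z=0; u=1; x=2; y [bound]=0
order of uses: x, u, x
typing: well-typed — term : Str
ordered: ✗, uses contraction: x ×2; needs weakening: z, y unused
linear: ✗, uses contraction: x ×2; needs weakening: z, y unused
affine: ✗, uses contraction: x ×2
relevant: ✗, needs weakening: z, y unused
unrestricted: ✓, typability at Str is all that's needed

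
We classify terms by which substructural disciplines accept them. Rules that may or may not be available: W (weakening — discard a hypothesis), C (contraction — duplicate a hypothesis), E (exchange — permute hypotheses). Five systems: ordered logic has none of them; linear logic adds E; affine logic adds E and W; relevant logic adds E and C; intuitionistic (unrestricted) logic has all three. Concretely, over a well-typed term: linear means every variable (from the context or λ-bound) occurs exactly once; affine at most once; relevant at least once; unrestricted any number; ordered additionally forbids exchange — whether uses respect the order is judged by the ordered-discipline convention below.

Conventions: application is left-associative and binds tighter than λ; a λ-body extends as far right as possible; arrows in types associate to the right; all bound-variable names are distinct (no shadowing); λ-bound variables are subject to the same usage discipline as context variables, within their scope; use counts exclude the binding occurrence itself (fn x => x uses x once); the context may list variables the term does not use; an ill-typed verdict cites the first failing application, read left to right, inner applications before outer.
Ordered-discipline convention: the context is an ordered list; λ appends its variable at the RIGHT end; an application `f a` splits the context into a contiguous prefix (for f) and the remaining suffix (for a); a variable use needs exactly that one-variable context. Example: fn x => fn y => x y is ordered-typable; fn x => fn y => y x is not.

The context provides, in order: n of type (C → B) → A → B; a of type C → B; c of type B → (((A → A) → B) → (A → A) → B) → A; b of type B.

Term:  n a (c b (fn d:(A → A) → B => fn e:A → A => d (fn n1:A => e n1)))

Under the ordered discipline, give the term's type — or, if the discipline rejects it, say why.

term : B
variable uses: n ×1, a ×1, c ×1, b ×1, d (λ-bound) ×1, e (λ-bound) ×1, n1 (λ-bound) ×1
left-to-right use order: n, a, c, b, d, e, n1
typing: the term checks, with type B
all disciplines: ordered ✓ | linear ✓ | affine ✓ | relevant ✓ | unrestricted ✓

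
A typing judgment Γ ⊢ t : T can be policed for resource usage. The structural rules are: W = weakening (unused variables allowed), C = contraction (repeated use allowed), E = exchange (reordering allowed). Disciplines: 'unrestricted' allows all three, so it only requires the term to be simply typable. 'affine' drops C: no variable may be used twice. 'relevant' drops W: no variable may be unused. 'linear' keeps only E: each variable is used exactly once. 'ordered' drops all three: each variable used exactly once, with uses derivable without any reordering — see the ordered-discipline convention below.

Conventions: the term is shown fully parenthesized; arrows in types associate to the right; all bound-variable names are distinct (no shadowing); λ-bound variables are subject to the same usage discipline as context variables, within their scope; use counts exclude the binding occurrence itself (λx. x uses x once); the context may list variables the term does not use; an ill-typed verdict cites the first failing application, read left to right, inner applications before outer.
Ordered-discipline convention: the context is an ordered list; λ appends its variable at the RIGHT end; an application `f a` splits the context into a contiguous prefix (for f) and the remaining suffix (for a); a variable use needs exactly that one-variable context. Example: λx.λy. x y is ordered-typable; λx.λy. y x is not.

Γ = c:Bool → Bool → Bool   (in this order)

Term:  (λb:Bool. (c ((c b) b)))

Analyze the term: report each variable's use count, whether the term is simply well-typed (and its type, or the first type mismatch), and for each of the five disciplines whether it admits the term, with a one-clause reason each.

variable uses: c=2, b [bound]=2
left-to-right use order: c, c, b, b
typing: well-typed — term : Bool → Bool → Bool
ordered: ✗ — repeated use of c ×2, b ×2
linear: ✗ — repeated use of c ×2, b ×2
affine: ✗ — repeated use of c ×2, b ×2
relevant: ✓ — c, b: all used, weakening unneeded
unrestricted: ✓ — typability at Bool → Bool → Bool is all that's needed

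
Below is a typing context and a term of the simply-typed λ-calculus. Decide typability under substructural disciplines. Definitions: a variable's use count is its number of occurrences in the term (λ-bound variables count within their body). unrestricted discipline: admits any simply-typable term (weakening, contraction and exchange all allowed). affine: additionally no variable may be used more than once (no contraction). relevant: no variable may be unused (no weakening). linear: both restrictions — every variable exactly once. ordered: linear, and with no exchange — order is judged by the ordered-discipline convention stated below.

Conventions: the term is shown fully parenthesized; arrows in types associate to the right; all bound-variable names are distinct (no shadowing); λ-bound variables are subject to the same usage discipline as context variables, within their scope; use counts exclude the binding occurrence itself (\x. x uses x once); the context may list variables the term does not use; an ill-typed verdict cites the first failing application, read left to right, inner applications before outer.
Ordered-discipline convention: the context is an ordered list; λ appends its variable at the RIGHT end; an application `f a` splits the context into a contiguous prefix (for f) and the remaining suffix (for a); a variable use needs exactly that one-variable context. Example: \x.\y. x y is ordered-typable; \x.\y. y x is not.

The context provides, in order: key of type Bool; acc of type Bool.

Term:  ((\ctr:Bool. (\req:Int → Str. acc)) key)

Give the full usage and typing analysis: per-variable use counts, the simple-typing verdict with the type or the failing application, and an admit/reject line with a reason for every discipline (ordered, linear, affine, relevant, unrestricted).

counts: key ×1; acc ×1; ctr (λ-bound) ×0; req (λ-bound) ×0
use order (left to right): acc, key
typing: well-typed at (Int → Str) → Bool
ordered ✗ (ctr, req never used (weakening))
linear ✗ (ctr, req never used (weakening))
affine ✓ (none of key, acc, ctr, req used more than once)
relevant ✗ (ctr, req never used (weakening))
unrestricted ✓ (well-typed at (Int → Str) → Bool; no restrictions here)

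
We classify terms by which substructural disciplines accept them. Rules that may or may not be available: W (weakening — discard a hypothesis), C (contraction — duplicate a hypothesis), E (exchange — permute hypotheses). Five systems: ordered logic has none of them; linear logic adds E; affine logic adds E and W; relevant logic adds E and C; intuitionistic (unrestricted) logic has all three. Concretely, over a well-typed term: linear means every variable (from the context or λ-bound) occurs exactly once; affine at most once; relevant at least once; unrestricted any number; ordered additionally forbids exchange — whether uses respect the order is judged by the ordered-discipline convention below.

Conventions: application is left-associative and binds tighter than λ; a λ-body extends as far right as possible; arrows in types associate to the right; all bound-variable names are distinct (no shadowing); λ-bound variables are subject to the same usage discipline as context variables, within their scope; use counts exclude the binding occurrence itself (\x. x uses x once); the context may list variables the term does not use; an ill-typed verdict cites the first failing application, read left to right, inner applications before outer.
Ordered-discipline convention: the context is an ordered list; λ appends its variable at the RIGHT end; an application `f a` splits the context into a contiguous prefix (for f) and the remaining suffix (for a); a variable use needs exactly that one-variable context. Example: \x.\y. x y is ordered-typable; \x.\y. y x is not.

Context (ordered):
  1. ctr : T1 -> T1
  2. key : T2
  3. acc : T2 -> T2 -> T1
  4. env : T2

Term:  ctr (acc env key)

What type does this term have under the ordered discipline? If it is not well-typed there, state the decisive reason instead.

not well-typed under ordered — use order ctr, acc, env, key needs exchange
counts: ctr ×1; key ×1; acc ×1; env ×1
use order (left to right): ctr, acc, env, key
typing: ✓ — T1
summary: ordered ✗; linear ✓; affine ✓; relevant ✓; unrestricted ✓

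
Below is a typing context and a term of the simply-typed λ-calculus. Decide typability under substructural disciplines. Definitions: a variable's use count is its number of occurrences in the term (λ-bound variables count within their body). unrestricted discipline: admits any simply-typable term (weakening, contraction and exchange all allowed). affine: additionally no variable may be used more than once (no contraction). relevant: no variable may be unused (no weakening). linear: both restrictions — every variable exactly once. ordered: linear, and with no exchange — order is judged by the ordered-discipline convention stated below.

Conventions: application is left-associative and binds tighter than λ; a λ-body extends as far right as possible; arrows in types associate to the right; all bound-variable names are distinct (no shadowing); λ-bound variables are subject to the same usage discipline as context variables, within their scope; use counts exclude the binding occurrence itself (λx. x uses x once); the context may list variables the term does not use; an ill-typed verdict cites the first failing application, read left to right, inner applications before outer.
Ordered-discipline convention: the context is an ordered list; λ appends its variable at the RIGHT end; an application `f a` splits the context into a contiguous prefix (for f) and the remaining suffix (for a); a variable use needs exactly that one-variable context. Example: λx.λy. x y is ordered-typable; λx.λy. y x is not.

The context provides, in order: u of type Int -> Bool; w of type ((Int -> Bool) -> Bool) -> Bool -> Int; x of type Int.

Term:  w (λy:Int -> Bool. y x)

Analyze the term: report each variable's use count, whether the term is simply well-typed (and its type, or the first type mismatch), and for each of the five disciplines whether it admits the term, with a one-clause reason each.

usage: u ×0; w ×1; x ×1; y (bound) ×1
order of uses: w, y, x
typing: well-typed — term : Bool -> Int
ordered ✗ (needs weakening: u unused)
linear ✗ (needs weakening: u unused)
affine ✓ (at most one use each (u, w, x, y))
relevant ✗ (needs weakening: u unused)
unrestricted ✓ (typability at Bool -> Int is all that's needed)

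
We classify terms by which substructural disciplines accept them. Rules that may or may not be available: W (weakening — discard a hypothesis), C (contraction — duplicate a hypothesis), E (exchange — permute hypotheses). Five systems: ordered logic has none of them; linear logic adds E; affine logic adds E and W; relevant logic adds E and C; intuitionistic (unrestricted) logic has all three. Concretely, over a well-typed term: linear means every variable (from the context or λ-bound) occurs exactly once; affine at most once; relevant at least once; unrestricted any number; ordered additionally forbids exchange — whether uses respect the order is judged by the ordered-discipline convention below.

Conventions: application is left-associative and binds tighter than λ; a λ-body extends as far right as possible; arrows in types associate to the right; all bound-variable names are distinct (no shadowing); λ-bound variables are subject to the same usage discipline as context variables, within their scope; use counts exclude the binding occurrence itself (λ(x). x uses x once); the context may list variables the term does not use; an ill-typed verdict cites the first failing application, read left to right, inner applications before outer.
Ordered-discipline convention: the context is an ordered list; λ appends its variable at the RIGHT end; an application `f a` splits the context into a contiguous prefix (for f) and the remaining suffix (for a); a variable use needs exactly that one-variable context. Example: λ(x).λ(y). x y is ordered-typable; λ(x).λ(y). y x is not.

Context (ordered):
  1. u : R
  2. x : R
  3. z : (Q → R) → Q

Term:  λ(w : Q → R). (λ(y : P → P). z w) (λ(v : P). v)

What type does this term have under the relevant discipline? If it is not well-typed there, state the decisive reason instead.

not well-typed under relevant — u, x, y never used (weakening)
variable uses: u ×0, x ×0, z ×1, w (bound) ×1, y (bound) ×0, v (bound) ×1
uses in reading order: z, w, v
typing: the term checks, with type (Q → R) → Q
all disciplines: ordered ✗ | linear ✗ | affine ✓ | relevant ✗ | unrestricted ✓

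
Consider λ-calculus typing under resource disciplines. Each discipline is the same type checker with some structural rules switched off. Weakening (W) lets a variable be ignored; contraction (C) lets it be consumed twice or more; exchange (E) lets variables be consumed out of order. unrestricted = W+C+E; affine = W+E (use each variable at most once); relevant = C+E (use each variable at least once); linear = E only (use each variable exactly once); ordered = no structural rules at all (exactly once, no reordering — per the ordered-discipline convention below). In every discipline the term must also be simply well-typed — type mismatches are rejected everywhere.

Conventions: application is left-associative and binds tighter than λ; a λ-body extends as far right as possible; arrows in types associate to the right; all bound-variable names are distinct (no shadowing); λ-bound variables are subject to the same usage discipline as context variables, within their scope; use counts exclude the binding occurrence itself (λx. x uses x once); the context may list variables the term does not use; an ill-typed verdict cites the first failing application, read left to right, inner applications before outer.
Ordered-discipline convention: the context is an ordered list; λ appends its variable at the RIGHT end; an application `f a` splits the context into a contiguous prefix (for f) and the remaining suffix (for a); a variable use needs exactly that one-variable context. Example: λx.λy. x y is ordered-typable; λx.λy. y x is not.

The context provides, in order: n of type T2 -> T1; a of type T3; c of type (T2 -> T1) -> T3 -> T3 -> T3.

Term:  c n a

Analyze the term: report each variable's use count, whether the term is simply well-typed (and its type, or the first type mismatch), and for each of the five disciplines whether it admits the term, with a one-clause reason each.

counts: n=1; a=1; c=1
uses in reading order: c, n, a
typing: well-typed at T3 -> T3
ordered ✗ (no ordered split (uses run c, n, a))
linear ✓ (exactly-once usage across n, a, c)
affine ✓ (no duplicate uses among n, a, c)
relevant ✓ (n, a, c: all used, weakening unneeded)
unrestricted ✓ (typability at T3 -> T3 is all that's needed)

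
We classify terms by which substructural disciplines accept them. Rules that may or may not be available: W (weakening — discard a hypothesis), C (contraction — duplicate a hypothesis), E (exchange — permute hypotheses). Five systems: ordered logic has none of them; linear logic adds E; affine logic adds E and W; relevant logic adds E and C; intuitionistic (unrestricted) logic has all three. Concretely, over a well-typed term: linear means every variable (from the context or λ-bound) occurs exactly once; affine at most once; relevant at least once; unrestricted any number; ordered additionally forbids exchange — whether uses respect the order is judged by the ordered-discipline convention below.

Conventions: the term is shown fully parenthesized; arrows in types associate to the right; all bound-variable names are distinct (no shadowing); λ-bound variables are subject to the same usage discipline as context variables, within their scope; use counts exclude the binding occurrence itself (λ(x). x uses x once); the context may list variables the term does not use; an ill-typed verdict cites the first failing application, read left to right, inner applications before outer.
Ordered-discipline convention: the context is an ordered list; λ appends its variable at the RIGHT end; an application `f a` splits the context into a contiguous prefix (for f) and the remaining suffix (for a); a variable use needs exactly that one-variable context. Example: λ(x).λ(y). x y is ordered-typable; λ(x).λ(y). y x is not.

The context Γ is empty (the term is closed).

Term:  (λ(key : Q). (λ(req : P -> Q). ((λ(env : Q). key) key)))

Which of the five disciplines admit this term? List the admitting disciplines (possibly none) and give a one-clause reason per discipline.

admitted by: unrestricted
counts: key (bound)=2; req (bound)=0; env (bound)=0
uses in reading order: key, key
typing: the term checks, with type Q -> (P -> Q) -> Q
ordered: ✗, needs contraction — key ×2; unused: req, env — weakening required
linear: ✗, needs contraction — key ×2; unused: req, env — weakening required
affine: ✗, needs contraction — key ×2
relevant: ✗, unused: req, env — weakening required
unrestricted: ✓, type-checks (Q -> (P -> Q) -> Q) and nothing is barred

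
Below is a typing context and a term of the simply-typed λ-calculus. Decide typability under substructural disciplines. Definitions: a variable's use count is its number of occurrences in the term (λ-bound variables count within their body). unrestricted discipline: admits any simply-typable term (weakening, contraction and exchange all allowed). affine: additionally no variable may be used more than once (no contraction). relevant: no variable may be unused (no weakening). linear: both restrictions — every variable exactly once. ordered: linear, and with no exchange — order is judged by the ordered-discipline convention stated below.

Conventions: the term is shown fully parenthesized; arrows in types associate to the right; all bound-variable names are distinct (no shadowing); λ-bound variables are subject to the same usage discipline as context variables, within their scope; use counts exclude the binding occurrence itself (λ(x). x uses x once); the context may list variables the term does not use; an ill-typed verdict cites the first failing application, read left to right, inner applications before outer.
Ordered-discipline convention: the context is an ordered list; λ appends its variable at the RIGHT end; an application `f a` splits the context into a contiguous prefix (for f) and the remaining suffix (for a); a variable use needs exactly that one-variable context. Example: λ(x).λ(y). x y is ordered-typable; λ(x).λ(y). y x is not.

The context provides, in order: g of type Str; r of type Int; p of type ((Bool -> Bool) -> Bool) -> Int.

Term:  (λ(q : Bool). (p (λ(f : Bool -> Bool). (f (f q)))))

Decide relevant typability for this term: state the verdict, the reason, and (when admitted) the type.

no — g, r left unused
usage: g: 0×; r: 0×; p: 1×; q [bound]: 1×; f [bound]: 2×
left-to-right use order: p, f, f, q
typing: well-typed at Bool -> Int
summary: ordered ✗ | linear ✗ | affine ✗ | relevant ✗ | unrestricted ✓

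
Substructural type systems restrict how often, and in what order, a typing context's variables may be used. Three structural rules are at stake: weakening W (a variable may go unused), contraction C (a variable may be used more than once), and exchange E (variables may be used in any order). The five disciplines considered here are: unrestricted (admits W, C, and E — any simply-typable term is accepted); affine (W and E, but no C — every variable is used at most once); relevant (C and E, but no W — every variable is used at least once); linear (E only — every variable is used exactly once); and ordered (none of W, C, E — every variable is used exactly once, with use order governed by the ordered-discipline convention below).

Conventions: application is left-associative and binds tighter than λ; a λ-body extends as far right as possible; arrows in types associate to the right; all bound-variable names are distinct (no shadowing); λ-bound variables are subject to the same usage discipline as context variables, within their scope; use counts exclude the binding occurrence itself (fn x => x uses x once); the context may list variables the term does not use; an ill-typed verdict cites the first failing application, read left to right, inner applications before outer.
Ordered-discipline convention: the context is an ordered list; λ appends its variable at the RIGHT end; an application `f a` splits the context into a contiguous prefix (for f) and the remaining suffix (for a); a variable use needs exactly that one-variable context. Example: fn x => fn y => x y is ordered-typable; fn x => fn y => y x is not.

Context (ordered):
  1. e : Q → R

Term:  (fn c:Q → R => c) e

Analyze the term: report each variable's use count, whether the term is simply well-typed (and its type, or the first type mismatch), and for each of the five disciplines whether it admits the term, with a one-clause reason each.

usage: e: 1, c [bound]: 1
uses in reading order: c, e
typing: ✓ — Q → R
ordered: ✓ — e, c: once each, no exchange needed
linear: ✓ — each of e, c used exactly once
affine: ✓ — none of e, c used more than once
relevant: ✓ — none of e, c goes unused
unrestricted: ✓ — type-checks (Q → R) and nothing is barred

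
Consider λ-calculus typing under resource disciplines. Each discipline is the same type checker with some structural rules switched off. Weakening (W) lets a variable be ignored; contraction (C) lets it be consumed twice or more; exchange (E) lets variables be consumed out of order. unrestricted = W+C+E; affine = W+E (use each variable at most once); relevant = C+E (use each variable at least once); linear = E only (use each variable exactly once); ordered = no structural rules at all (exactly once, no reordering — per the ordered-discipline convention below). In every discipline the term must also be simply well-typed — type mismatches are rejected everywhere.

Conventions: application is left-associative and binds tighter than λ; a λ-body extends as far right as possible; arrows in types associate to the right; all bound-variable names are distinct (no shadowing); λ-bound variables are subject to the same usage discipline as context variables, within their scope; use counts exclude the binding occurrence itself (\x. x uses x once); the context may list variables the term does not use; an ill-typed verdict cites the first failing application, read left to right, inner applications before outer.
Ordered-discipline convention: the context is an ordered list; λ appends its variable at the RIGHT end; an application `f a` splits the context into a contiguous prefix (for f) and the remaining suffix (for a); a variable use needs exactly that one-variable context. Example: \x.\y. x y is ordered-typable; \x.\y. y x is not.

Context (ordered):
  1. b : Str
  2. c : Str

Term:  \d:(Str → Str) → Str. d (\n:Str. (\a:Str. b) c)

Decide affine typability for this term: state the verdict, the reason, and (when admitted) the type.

yes — no duplicate uses among b, c, d, n, a; term : ((Str → Str) → Str) → Str
variable uses: b: 1; c: 1; d (bound): 1; n (bound): 0; a (bound): 0
use order (left to right): d, b, c
typing: well-typed at ((Str → Str) → Str) → Str
all disciplines: ordered ✗, linear ✗, affine ✓, relevant ✗, unrestricted ✓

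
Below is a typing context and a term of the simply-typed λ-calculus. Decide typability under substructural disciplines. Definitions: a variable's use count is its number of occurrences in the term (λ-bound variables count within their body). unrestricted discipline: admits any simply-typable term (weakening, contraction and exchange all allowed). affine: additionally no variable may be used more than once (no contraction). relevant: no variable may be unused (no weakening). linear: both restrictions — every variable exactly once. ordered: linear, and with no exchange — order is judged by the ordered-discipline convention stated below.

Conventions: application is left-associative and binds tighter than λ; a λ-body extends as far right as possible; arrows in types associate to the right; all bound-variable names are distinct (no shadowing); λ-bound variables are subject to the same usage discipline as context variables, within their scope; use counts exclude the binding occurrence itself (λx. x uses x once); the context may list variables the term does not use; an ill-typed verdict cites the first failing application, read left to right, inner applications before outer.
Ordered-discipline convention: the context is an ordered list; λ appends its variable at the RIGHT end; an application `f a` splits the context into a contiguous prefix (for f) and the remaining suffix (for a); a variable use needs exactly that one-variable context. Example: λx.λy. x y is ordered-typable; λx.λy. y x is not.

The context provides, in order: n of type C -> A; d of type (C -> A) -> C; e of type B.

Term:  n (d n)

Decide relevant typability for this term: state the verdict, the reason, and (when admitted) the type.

no — unused: e — weakening required
use counts: n=2; d=1; e=0
left-to-right use order: n, d, n
typing: ✓ — A
summary: ordered ✗ | linear ✗ | affine ✗ | relevant ✗ | unrestricted ✓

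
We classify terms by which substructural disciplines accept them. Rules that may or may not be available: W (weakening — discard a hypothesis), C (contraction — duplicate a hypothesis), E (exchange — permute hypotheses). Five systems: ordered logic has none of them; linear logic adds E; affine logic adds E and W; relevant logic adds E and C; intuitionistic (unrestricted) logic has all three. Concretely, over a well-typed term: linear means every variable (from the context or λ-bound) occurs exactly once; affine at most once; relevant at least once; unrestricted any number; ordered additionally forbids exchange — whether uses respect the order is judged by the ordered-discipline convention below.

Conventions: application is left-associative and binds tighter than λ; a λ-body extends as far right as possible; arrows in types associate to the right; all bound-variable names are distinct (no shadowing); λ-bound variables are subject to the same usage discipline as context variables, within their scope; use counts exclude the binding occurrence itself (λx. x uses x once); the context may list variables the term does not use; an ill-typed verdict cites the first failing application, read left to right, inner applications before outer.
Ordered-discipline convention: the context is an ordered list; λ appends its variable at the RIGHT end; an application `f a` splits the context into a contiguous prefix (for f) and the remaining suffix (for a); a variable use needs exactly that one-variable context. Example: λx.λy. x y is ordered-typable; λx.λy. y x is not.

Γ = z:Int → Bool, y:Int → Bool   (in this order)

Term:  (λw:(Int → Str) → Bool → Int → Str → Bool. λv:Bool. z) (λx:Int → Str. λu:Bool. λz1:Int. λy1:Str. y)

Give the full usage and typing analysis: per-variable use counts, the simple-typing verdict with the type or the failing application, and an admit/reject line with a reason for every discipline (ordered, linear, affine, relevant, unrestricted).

variable uses: z: 1, y: 1, w (λ-bound): 0, v (λ-bound): 0, x (λ-bound): 0, u (λ-bound): 0, z1 (λ-bound): 0, y1 (λ-bound): 0
uses in reading order: z, y
typing: ill-typed: a function awaiting (Int → Str) → Bool → Int → Str → Bool gets (Int → Str) → Bool → Int → Str → Int → Bool
ordered ✗ (not simply typable)
linear ✗ (fails simple typing)
affine ✗ (a type mismatch blocks all five)
relevant ✗ (the type mismatch rejects it)
unrestricted ✗ (not simply typable)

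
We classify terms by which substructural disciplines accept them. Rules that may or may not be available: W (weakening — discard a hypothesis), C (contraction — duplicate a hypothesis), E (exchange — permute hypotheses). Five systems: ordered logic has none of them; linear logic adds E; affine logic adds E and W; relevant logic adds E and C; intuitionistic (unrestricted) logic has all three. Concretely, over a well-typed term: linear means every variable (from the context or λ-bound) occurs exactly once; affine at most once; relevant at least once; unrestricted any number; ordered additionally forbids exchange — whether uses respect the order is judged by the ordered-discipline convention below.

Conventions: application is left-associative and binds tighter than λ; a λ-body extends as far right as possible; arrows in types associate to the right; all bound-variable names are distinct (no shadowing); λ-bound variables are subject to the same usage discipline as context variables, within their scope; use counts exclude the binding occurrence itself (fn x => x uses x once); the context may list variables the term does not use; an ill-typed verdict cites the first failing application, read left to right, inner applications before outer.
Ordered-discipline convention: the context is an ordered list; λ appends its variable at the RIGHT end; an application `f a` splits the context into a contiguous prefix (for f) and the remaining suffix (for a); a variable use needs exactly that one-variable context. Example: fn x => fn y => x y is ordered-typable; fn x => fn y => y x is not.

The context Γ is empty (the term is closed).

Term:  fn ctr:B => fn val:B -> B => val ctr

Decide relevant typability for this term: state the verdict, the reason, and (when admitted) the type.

yes — none of ctr, val goes unused; term : B -> (B -> B) -> B
usage: ctr (λ-bound): 1, val (λ-bound): 1
order of uses: val, ctr
typing: the term checks, with type B -> (B -> B) -> B
across the five disciplines: ordered ✗; linear ✓; affine ✓; relevant ✓; unrestricted ✓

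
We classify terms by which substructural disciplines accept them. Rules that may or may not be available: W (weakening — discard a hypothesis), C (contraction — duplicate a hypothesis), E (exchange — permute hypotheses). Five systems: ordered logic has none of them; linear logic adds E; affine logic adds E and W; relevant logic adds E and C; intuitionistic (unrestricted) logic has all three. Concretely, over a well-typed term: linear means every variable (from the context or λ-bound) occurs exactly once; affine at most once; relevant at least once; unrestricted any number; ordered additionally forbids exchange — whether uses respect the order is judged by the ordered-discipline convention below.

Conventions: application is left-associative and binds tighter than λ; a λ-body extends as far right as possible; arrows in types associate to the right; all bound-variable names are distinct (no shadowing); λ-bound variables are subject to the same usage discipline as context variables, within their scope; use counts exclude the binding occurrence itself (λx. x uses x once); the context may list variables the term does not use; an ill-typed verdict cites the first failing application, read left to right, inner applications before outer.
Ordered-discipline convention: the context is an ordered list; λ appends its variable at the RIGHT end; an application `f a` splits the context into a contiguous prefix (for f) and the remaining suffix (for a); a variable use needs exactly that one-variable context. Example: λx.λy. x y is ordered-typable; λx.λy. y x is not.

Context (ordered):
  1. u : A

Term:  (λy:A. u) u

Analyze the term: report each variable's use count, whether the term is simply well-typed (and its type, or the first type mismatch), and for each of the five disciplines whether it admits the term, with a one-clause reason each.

use counts: u: 2×, y [bound]: 0×
uses in reading order: u, u
typing: well-typed at A
ordered ✗ (uses contraction: u ×2; needs weakening: y unused)
linear ✗ (uses contraction: u ×2; needs weakening: y unused)
affine ✗ (uses contraction: u ×2)
relevant ✗ (needs weakening: y unused)
unrestricted ✓ (type-checks (A) and nothing is barred)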